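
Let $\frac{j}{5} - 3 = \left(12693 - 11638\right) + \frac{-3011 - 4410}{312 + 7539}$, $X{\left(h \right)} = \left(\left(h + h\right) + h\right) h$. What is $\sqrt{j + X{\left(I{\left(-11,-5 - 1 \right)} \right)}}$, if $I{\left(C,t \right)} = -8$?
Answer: $\frac{\sqrt{337609306527}}{7851} \approx 74.009$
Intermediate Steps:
$X{\left(h \right)} = 3 h^{2}$ ($X{\left(h \right)} = \left(2 h + h\right) h = 3 h h = 3 h^{2}$)
$j = \frac{41494685}{7851}$ ($j = 15 + 5 \left(\left(12693 - 11638\right) + \frac{-3011 - 4410}{312 + 7539}\right) = 15 + 5 \left(1055 - \frac{7421}{7851}\right) = 15 + 5 \cdot \frac{8275384}{7851} = 15 + \frac{41376920}{7851} = \frac{41494685}{7851} \approx 5285.3$)
$\sqrt{j + X{\left(I{\left(-11,-5 - 1 \right)} \right)}} = \sqrt{\frac{41494685}{7851} + 3 \left(-8\right)^{2}} = \sqrt{\frac{41494685}{7851} + 3 \cdot 64} = \sqrt{\frac{41494685}{7851} + 192} = \sqrt{\frac{43002077}{7851}} = \frac{\sqrt{337609306527}}{7851}$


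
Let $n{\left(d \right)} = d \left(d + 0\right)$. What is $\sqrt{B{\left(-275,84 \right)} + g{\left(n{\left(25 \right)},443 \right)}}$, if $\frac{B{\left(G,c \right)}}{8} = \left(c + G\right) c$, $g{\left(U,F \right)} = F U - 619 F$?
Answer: $3 i \sqrt{13966} \approx 354.53 i$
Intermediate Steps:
$n{\left(d \right)} = d^{2}$ ($n{\left(d \right)} = d d = d^{2}$)
$g{\left(U,F \right)} = - 619 F + F U$
$B{\left(G,c \right)} = 8 c \left(G + c\right)$ ($B{\left(G,c \right)} = 8 \left(c + G\right) c = 8 \left(G + c\right) c = 8 c \left(G + c\right)$)
$\sqrt{B{\left(-275,84 \right)} + g{\left(n{\left(25 \right)},443 \right)}} = \sqrt{8 \cdot 84 \left(-275 + 84\right) + 443 \left(-619 + 25^{2}\right)} = \sqrt{8 \cdot 84 \left(-191\right) + 443 \left(-619 + 625\right)} = \sqrt{-128352 + 443 \cdot 6} = \sqrt{-128352 + 2658} = \sqrt{-125694} = 3 i \sqrt{13966}$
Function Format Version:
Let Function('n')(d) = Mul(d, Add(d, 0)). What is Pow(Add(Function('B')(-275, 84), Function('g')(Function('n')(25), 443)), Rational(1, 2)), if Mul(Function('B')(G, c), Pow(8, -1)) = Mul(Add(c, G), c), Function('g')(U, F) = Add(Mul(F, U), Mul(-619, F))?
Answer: Mul(3, I, Pow(13966, Rational(1, 2))) ≈ Mul(354.53, I)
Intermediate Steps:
Function('n')(d) = Pow(d, 2) (Function('n')(d) = Mul(d, d) = Pow(d, 2))
Function('g')(U, F) = Add(Mul(-619, F), Mul(F, U))
Function('B')(G, c) = Mul(8, c, Add(G, c)) (Function('B')(G, c) = Mul(8, Mul(Add(c, G), c)) = Mul(8, Mul(Add(G, c), c)) = Mul(8, Mul(c, Add(G, c))) = Mul(8, c, Add(G, c)))
Pow(Add(Function('B')(-275, 84), Function('g')(Function('n')(25), 443)), Rational(1, 2)) = Pow(Add(Mul(8, 84, Add(-275, 84)), Mul(443, Add(-619, Pow(25, 2)))), Rational(1, 2)) = Pow(Add(Mul(8, 84, -191), Mul(443, Add(-619, 625))), Rational(1, 2)) = Pow(Add(-128352, Mul(443, 6)), Rational(1, 2)) = Pow(Add(-128352, 2658), Rational(1, 2)) = Pow(-125694, Rational(1, 2)) = Mul(3, I, Pow(13966, Rational(1, 2)))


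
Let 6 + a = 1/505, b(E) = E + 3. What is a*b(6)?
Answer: -27261/505 ≈ -53.982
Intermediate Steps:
b(E) = 3 + E
a = -3029/505 (a = -6 + 1/505 = -3029/505 ≈ -5.9980)
a*b(6) = -3029*(3 + 6)/505 = -3029/505*9 = -27261/505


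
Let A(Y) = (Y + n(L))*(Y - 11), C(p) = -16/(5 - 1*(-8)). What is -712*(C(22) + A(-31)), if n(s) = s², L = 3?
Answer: -8541152/13 ≈ -6.5701e+5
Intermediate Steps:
C(p) = -16/13 (C(p) = -16/(5 + 8) = -16/13)
A(Y) = (-11 + Y)*(9 + Y) (A(Y) = (Y + 3²)*(Y - 11) = (Y + 9)*(-11 + Y) = (9 + Y)*(-11 + Y) = (-11 + Y)*(9 + Y))
-712*(C(22) + A(-31)) = -712*(-16/13 + (-99 + (-31)² - 2*(-31))) = -712*(-16/13 + (-99 + 961 + 62)) = -712*(-16/13 + 924) = -712*11996/13 = -8541152/13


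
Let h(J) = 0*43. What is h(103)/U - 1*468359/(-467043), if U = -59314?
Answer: 468359/467043 ≈ 1.0028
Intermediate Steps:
h(J) = 0
h(103)/U - 1*468359/(-467043) = 0/(-59314) - 1*468359/(-467043) = 0*(-1/59314) - 468359*(-1/467043) = 0 + 468359/467043 = 468359/467043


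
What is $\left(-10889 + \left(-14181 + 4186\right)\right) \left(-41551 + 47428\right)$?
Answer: $-122735268$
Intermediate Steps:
$\left(-10889 + \left(-14181 + 4186\right)\right) \left(-41551 + 47428\right) = \left(-10889 - 9995\right) 5877 = \left(-20884\right) 5877 = -122735268$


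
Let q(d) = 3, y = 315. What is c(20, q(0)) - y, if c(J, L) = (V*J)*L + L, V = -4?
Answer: -552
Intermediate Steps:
c(J, L) = L - 4*J*L (c(J, L) = (-4*J)*L + L = -4*J*L + L = L - 4*J*L)
c(20, q(0)) - y = 3*(1 - 4*20) - 1*315 = 3*(1 - 80) - 315 = 3*(-79) - 315 = -237 - 315 = -552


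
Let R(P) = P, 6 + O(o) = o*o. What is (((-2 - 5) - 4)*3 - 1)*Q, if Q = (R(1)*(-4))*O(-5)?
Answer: 2584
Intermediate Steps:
O(o) = -6 + o**2 (O(o) = -6 + o*o = -6 + o**2)
Q = -76 (Q = (1*(-4))*(-6 + (-5)**2) = -4*(-6 + 25) = -4*19 = -76)
(((-2 - 5) - 4)*3 - 1)*Q = (((-2 - 5) - 4)*3 - 1)*(-76) = ((-7 - 4)*3 - 1)*(-76) = (-11*3 - 1)*(-76) = (-33 - 1)*(-76) = -34*(-76) = 2584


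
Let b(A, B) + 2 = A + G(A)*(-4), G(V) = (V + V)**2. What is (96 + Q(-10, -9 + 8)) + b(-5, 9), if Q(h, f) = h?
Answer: -321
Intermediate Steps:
G(V) = 4*V**2 (G(V) = (2*V)**2 = 4*V**2)
b(A, B) = -2 + A - 16*A**2 (b(A, B) = -2 + (A + (4*A**2)*(-4)) = -2 + (A - 16*A**2) = -2 + A - 16*A**2)
(96 + Q(-10, -9 + 8)) + b(-5, 9) = (96 - 10) + (-2 - 5 - 16*(-5)**2) = 86 + (-2 - 5 - 16*25) = 86 + (-2 - 5 - 400) = 86 - 407 = -321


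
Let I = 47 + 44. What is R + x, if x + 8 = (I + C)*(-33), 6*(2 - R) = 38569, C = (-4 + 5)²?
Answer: -56821/6 ≈ -9470.2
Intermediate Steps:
C = 1 (C = 1² = 1)
I = 91
R = -38557/6 (R = 2 - ⅙*38569 = 2 - 38569/6 = -38557/6 ≈ -6426.2)
x = -3044 (x = -8 + (91 + 1)*(-33) = -8 + 92*(-33) = -8 - 3036 = -3044)
R + x = -38557/6 - 3044 = -56821/6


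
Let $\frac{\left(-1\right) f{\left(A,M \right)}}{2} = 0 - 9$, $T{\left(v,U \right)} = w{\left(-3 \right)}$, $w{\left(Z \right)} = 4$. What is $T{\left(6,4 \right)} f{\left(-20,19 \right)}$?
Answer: $72$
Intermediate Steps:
$T{\left(v,U \right)} = 4$
$f{\left(A,M \right)} = 18$ ($f{\left(A,M \right)} = - 2 \left(0 - 9\right) = \left(-2\right) \left(-9\right) = 18$)
$T{\left(6,4 \right)} f{\left(-20,19 \right)} = 4 \cdot 18 = 72$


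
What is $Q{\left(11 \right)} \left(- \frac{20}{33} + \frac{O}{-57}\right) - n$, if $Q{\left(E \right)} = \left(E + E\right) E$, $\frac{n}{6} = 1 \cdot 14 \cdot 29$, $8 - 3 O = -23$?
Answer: $- \frac{449138}{171} \approx -2626.5$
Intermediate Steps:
$O = \frac{31}{3}$ ($O = \frac{8}{3} - - \frac{23}{3} = \frac{8}{3} + \frac{23}{3} = \frac{31}{3} \approx 10.333$)
$n = 2436$ ($n = 6 \cdot 1 \cdot 14 \cdot 29 = 6 \cdot 14 \cdot 29 = 6 \cdot 406 = 2436$)
$Q{\left(E \right)} = 2 E^{2}$ ($Q{\left(E \right)} = 2 E E = 2 E^{2}$)
$Q{\left(11 \right)} \left(- \frac{20}{33} + \frac{O}{-57}\right) - n = 2 \cdot 11^{2} \left(- \frac{20}{33} + \frac{31}{3 \left(-57\right)}\right) - 2436 = 2 \cdot 121 \left(\left(-20\right) \frac{1}{33} + \frac{31}{3} \left(- \frac{1}{57}\right)\right) - 2436 = 242 \left(- \frac{20}{33} - \frac{31}{171}\right) - 2436 = 242 \left(- \frac{1481}{1881}\right) - 2436 = - \frac{32582}{171} - 2436 = - \frac{449138}{171}$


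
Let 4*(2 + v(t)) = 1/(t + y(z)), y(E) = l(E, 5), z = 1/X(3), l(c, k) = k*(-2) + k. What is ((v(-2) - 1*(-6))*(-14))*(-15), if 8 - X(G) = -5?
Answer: 1665/2 ≈ 832.50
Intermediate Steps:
X(G) = 13 (X(G) = 8 - 1*(-5) = 8 + 5 = 13)
l(c, k) = -k (l(c, k) = -2*k + k = -k)
z = 1/13 ≈ 0.076923
y(E) = -5 (y(E) = -1*5 = -5)
v(t) = -2 + 1/(4*(-5 + t)) (v(t) = -2 + 1/(4*(t - 5)) = -2 + 1/(4*(-5 + t)))
((v(-2) - 1*(-6))*(-14))*(-15) = (((41 - 8*(-2))/(4*(-5 - 2)) - 1*(-6))*(-14))*(-15) = (((1/4)*(41 + 16)/(-7) + 6)*(-14))*(-15) = (((1/4)*(-1/7)*57 + 6)*(-14))*(-15) = ((-57/28 + 6)*(-14))*(-15) = ((111/28)*(-14))*(-15) = -111/2*(-15) = 1665/2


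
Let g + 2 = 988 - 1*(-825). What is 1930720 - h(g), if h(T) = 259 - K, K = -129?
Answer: 1930332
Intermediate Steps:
g = 1811 (g = -2 + (988 - 1*(-825)) = -2 + (988 + 825) = -2 + 1813 = 1811)
h(T) = 388 (h(T) = 259 - 1*(-129) = 259 + 129 = 388)
1930720 - h(g) = 1930720 - 1*388 = 1930720 - 388 = 1930332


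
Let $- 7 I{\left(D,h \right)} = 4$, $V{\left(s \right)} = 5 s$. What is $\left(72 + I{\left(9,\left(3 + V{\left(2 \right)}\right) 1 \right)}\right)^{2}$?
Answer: $\frac{250000}{49} \approx 5102.0$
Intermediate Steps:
$I{\left(D,h \right)} = - \frac{4}{7}$ ($I{\left(D,h \right)} = \left(- \frac{1}{7}\right) 4 = - \frac{4}{7}$)
$\left(72 + I{\left(9,\left(3 + V{\left(2 \right)}\right) 1 \right)}\right)^{2} = \left(72 - \frac{4}{7}\right)^{2} = \left(\frac{500}{7}\right)^{2} = \frac{250000}{49}$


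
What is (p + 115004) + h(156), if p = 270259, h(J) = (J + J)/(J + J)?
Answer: 385264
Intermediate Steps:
h(J) = 1 (h(J) = (2*J)/((2*J)) = (2*J)*(1/(2*J)) = 1)
(p + 115004) + h(156) = (270259 + 115004) + 1 = 385263 + 1 = 385264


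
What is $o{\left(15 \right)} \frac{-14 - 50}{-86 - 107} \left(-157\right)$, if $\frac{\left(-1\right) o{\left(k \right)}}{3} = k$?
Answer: $\frac{452160}{193} \approx 2342.8$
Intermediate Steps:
$o{\left(k \right)} = - 3 k$
$o{\left(15 \right)} \frac{-14 - 50}{-86 - 107} \left(-157\right) = \left(-3\right) 15 \frac{-14 - 50}{-86 - 107} \left(-157\right) = - 45 \left(- \frac{64}{-193}\right) \left(-157\right) = - 45 \left(\left(-64\right) \left(- \frac{1}{193}\right)\right) \left(-157\right) = \left(-45\right) \frac{64}{193} \left(-157\right) = \left(- \frac{2880}{193}\right) \left(-157\right) = \frac{452160}{193}$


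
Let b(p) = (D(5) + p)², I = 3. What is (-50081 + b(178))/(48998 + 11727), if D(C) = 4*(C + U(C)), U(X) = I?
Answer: -5981/60725 ≈ -0.098493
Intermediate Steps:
U(X) = 3
D(C) = 12 + 4*C (D(C) = 4*(C + 3) = 4*(3 + C) = 12 + 4*C)
b(p) = (32 + p)² (b(p) = ((12 + 4*5) + p)² = ((12 + 20) + p)² = (32 + p)²)
(-50081 + b(178))/(48998 + 11727) = (-50081 + (32 + 178)²)/(48998 + 11727) = (-50081 + 210²)/60725 = (-50081 + 44100)*(1/60725) = -5981*1/60725 = -5981/60725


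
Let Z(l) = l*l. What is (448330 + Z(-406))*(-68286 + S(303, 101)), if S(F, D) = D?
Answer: -41808723710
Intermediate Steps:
Z(l) = l**2
(448330 + Z(-406))*(-68286 + S(303, 101)) = (448330 + (-406)**2)*(-68286 + 101) = (448330 + 164836)*(-68185) = 613166*(-68185) = -41808723710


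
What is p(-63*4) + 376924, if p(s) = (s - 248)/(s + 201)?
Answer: 19223624/51 ≈ 3.7693e+5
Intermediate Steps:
p(s) = (-248 + s)/(201 + s)
p(-63*4) + 376924 = (-248 - 63*4)/(201 - 63*4) + 376924 = (-248 - 252)/(201 - 252) + 376924 = -500/(-51) + 376924 = -1/51*(-500) + 376924 = 500/51 + 376924 = 19223624/51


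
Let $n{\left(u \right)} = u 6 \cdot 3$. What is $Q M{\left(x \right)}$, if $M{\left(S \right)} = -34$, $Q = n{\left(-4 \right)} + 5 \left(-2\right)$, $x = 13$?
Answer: $2788$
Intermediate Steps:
$n{\left(u \right)} = 18 u$ ($n{\left(u \right)} = 6 u 3 = 18 u$)
$Q = -82$ ($Q = 18 \left(-4\right) + 5 \left(-2\right) = -72 - 10 = -82$)
$Q M{\left(x \right)} = \left(-82\right) \left(-34\right) = 2788$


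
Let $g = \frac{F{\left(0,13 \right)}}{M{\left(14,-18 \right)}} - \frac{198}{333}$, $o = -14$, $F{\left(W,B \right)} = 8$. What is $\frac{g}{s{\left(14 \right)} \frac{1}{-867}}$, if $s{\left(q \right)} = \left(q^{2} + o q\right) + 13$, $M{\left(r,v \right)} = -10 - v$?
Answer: $- \frac{13005}{481} \approx -27.037$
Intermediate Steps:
$s{\left(q \right)} = 13 + q^{2} - 14 q$ ($s{\left(q \right)} = \left(q^{2} - 14 q\right) + 13 = 13 + q^{2} - 14 q$)
$g = \frac{15}{37}$ ($g = \frac{8}{-10 - -18} - \frac{198}{333} = \frac{8}{-10 + 18} - \frac{22}{37} = \frac{8}{8} - \frac{22}{37} = 8 \cdot \frac{1}{8} - \frac{22}{37} = 1 - \frac{22}{37} = \frac{15}{37} \approx 0.40541$)
$\frac{g}{s{\left(14 \right)} \frac{1}{-867}} = \frac{15}{37 \frac{13 + 14^{2} - 196}{-867}} = \frac{15}{37 \left(13 + 196 - 196\right) \left(- \frac{1}{867}\right)} = \frac{15}{37 \cdot 13 \left(- \frac{1}{867}\right)} = \frac{15}{37 \left(- \frac{13}{867}\right)} = \frac{15}{37} \left(- \frac{867}{13}\right) = - \frac{13005}{481}$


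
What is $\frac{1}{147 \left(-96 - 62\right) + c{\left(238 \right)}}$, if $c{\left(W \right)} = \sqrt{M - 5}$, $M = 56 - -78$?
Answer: $- \frac{7742}{179815649} - \frac{\sqrt{129}}{539446947} \approx -4.3076 \cdot 10^{-5}$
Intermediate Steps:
$M = 134$ ($M = 56 + 78 = 134$)
$c{\left(W \right)} = \sqrt{129}$ ($c{\left(W \right)} = \sqrt{134 - 5} = \sqrt{129}$)
$\frac{1}{147 \left(-96 - 62\right) + c{\left(238 \right)}} = \frac{1}{147 \left(-96 - 62\right) + \sqrt{129}} = \frac{1}{147 \left(-158\right) + \sqrt{129}} = \frac{1}{-23226 + \sqrt{129}}$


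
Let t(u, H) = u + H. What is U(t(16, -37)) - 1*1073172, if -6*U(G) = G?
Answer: -2146337/2 ≈ -1.0732e+6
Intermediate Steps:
t(u, H) = H + u
U(G) = -G/6
U(t(16, -37)) - 1*1073172 = -(-37 + 16)/6 - 1*1073172 = -1/6*(-21) - 1073172 = 7/2 - 1073172 = -2146337/2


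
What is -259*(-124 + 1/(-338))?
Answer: 10855467/338 ≈ 32117.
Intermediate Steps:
-259*(-124 + 1/(-338)) = -259*(-124 - 1/338) = -259*(-41913/338) = 10855467/338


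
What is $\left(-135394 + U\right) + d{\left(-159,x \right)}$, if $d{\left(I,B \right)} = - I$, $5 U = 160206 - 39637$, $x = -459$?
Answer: $- \frac{555606}{5} \approx -1.1112 \cdot 10^{5}$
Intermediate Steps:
$U = \frac{120569}{5}$ ($U = \frac{160206 - 39637}{5} = \frac{1}{5} \cdot 120569 = \frac{120569}{5} \approx 24114.0$)
$\left(-135394 + U\right) + d{\left(-159,x \right)} = \left(-135394 + \frac{120569}{5}\right) - -159 = - \frac{556401}{5} + 159 = - \frac{555606}{5}$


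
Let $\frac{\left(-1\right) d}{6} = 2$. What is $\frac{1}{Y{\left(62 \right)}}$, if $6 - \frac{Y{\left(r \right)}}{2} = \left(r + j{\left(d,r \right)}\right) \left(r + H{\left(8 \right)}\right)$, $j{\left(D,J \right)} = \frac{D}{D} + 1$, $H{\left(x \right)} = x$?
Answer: $- \frac{1}{8948} \approx -0.00011176$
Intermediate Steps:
$d = -12$ ($d = \left(-6\right) 2 = -12$)
$j{\left(D,J \right)} = 2$ ($j{\left(D,J \right)} = 1 + 1 = 2$)
$Y{\left(r \right)} = 12 - 2 \left(2 + r\right) \left(8 + r\right)$ ($Y{\left(r \right)} = 12 - 2 \left(r + 2\right) \left(r + 8\right) = 12 - 2 \left(2 + r\right) \left(8 + r\right)$)
$\frac{1}{Y{\left(62 \right)}} = \frac{1}{-20 - 1240 - 2 \cdot 62^{2}} = \frac{1}{-20 - 1240 - 7688} = \frac{1}{-8948} = - \frac{1}{8948}$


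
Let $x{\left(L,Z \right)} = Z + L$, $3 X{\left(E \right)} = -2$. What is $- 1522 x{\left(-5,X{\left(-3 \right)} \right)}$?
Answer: $\frac{25874}{3} \approx 8624.7$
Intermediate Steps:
$X{\left(E \right)} = - \frac{2}{3}$ ($X{\left(E \right)} = \frac{1}{3} \left(-2\right) = - \frac{2}{3}$)
$x{\left(L,Z \right)} = L + Z$
$- 1522 x{\left(-5,X{\left(-3 \right)} \right)} = - 1522 \left(-5 - \frac{2}{3}\right) = \left(-1522\right) \left(- \frac{17}{3}\right) = \frac{25874}{3}$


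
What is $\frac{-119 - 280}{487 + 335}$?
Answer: $- \frac{133}{274} \approx -0.4854$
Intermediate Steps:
$\frac{-119 - 280}{487 + 335} = - \frac{399}{822} = \left(-399\right) \frac{1}{822} = - \frac{133}{274}$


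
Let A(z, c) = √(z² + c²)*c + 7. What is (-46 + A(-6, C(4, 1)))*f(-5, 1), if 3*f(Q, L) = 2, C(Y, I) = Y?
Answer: -26 + 16*√13/3 ≈ -6.7704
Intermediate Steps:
f(Q, L) = ⅔ (f(Q, L) = (⅓)*2 = ⅔)
A(z, c) = 7 + c*√(c² + z²) (A(z, c) = √(c² + z²)*c + 7 = c*√(c² + z²) + 7 = 7 + c*√(c² + z²))
(-46 + A(-6, C(4, 1)))*f(-5, 1) = (-46 + (7 + 4*√(4² + (-6)²)))*(⅔) = (-46 + (7 + 4*√(16 + 36)))*(⅔) = (-46 + (7 + 4*√52))*(⅔) = (-46 + (7 + 4*(2*√13)))*(⅔) = (-46 + (7 + 8*√13))*(⅔) = (-39 + 8*√13)*(⅔) = -26 + 16*√13/3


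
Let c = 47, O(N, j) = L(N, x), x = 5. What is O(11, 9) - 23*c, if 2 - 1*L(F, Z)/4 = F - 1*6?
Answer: -1093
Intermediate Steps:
L(F, Z) = 32 - 4*F (L(F, Z) = 8 - 4*(F - 1*6) = 8 - 4*(F - 6) = 8 - 4*(-6 + F) = 8 + (24 - 4*F) = 32 - 4*F)
O(N, j) = 32 - 4*N
O(11, 9) - 23*c = (32 - 4*11) - 23*47 = (32 - 44) - 1081 = -12 - 1081 = -1093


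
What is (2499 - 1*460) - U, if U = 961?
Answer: 1078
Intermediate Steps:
(2499 - 1*460) - U = (2499 - 1*460) - 1*961 = (2499 - 460) - 961 = 2039 - 961 = 1078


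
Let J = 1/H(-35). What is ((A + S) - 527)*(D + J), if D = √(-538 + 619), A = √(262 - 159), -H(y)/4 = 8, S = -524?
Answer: -301637/32 + 287*√103/32 ≈ -9335.1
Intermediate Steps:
H(y) = -32 (H(y) = -4*8 = -32)
A = √103 ≈ 10.149
J = -1/32 (J = 1/(-32) = -1/32 ≈ -0.031250)
D = 9 (D = √81 = 9)
((A + S) - 527)*(D + J) = ((√103 - 524) - 527)*(9 - 1/32) = ((-524 + √103) - 527)*(287/32) = (-1051 + √103)*(287/32) = -301637/32 + 287*√103/32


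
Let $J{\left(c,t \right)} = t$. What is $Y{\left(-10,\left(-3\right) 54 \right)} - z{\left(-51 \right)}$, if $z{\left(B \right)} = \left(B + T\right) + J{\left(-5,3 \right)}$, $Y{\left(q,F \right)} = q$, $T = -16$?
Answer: $54$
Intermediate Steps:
$z{\left(B \right)} = -13 + B$ ($z{\left(B \right)} = \left(B - 16\right) + 3 = \left(-16 + B\right) + 3 = -13 + B$)
$Y{\left(-10,\left(-3\right) 54 \right)} - z{\left(-51 \right)} = -10 - \left(-13 - 51\right) = -10 - -64 = -10 + 64 = 54$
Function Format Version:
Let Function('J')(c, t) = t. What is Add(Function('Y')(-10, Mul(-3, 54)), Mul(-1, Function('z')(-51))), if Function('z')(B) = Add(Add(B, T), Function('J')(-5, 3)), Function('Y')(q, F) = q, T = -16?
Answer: 54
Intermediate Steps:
Function('z')(B) = Add(-13, B) (Function('z')(B) = Add(Add(B, -16), 3) = Add(Add(-16, B), 3) = Add(-13, B))
Add(Function('Y')(-10, Mul(-3, 54)), Mul(-1, Function('z')(-51))) = Add(-10, Mul(-1, Add(-13, -51))) = Add(-10, Mul(-1, -64)) = Add(-10, 64) = 54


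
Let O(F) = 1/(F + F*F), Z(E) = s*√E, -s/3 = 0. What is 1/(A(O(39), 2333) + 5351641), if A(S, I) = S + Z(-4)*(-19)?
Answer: 1560/8348559961 ≈ 1.8686e-7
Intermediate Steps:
s = 0 (s = -3*0 = 0)
Z(E) = 0 (Z(E) = 0*√E = 0)
O(F) = 1/(F + F²)
A(S, I) = S (A(S, I) = S + 0*(-19) = S + 0 = S)
1/(A(O(39), 2333) + 5351641) = 1/(1/(39*(1 + 39)) + 5351641) = 1/((1/39)/40 + 5351641) = 1/((1/39)*(1/40) + 5351641) = 1/(1/1560 + 5351641) = 1/(8348559961/1560) = 1560/8348559961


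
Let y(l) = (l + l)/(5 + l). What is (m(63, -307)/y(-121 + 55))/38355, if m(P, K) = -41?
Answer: -2501/5062860 ≈ -0.00049399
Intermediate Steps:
y(l) = 2*l/(5 + l) (y(l) = (2*l)/(5 + l) = 2*l/(5 + l))
(m(63, -307)/y(-121 + 55))/38355 = -41*(5 + (-121 + 55))/(2*(-121 + 55))/38355 = -41/(2*(-66)/(5 - 66))*(1/38355) = -41/(2*(-66)/(-61))*(1/38355) = -41/(2*(-66)*(-1/61))*(1/38355) = -41/132/61*(1/38355) = -41*61/132*(1/38355) = -2501/132*1/38355 = -2501/5062860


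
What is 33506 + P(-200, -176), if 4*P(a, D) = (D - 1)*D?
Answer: 41294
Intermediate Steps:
P(a, D) = D*(-1 + D)/4 (P(a, D) = ((D - 1)*D)/4 = ((-1 + D)*D)/4 = (D*(-1 + D))/4 = D*(-1 + D)/4)
33506 + P(-200, -176) = 33506 + (¼)*(-176)*(-1 - 176) = 33506 + (¼)*(-176)*(-177) = 33506 + 7788 = 41294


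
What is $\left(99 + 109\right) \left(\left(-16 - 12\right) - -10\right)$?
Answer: $-3744$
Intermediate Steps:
$\left(99 + 109\right) \left(\left(-16 - 12\right) - -10\right) = 208 \left(-28 + 10\right) = 208 \left(-18\right) = -3744$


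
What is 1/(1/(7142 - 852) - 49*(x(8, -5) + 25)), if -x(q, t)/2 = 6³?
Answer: 6290/125441471 ≈ 5.0143e-5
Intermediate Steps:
x(q, t) = -432 (x(q, t) = -2*6³ = -2*216 = -432)
1/(1/(7142 - 852) - 49*(x(8, -5) + 25)) = 1/(1/(7142 - 852) - 49*(-432 + 25)) = 1/(1/6290 - 49*(-407)) = 1/(1/6290 + 19943) = 1/(125441471/6290) = 6290/125441471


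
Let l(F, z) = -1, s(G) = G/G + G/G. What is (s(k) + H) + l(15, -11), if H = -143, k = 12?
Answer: -142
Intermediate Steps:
s(G) = 2 (s(G) = 1 + 1 = 2)
(s(k) + H) + l(15, -11) = (2 - 143) - 1 = -141 - 1 = -142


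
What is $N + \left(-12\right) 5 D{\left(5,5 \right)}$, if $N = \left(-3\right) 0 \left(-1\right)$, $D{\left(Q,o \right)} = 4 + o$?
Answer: $-540$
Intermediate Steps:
$N = 0$ ($N = 0 \left(-1\right) = 0$)
$N + \left(-12\right) 5 D{\left(5,5 \right)} = 0 + \left(-12\right) 5 \left(4 + 5\right) = 0 - 540 = -540$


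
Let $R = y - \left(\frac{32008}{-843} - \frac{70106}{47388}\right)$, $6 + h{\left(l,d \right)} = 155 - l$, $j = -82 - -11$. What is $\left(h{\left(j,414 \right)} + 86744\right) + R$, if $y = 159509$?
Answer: $\frac{1641283333699}{6658014} \approx 2.4651 \cdot 10^{5}$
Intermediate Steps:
$j = -71$ ($j = -82 + \left(-5 + 16\right) = -82 + 11 = -71$)
$h{\left(l,d \right)} = 149 - l$ ($h{\left(l,d \right)} = -6 - \left(-155 + l\right) = 149 - l$)
$R = \frac{1062275804203}{6658014}$ ($R = 159509 - \left(\frac{32008}{-843} - \frac{70106}{47388}\right) = 159509 - \left(32008 \left(- \frac{1}{843}\right) - \frac{35053}{23694}\right) = 159509 - \left(- \frac{32008}{843} - \frac{35053}{23694}\right) = 159509 - - \frac{262649077}{6658014} = 159509 + \frac{262649077}{6658014} = \frac{1062275804203}{6658014} \approx 1.5955 \cdot 10^{5}$)
$\left(h{\left(j,414 \right)} + 86744\right) + R = \left(\left(149 - -71\right) + 86744\right) + \frac{1062275804203}{6658014} = \left(\left(149 + 71\right) + 86744\right) + \frac{1062275804203}{6658014} = \left(220 + 86744\right) + \frac{1062275804203}{6658014} = 86964 + \frac{1062275804203}{6658014} = \frac{1641283333699}{6658014}$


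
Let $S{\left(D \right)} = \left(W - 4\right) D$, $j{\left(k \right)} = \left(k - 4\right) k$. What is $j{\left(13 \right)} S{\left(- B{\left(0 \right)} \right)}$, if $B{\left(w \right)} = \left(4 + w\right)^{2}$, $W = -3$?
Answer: $13104$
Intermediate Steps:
$j{\left(k \right)} = k \left(-4 + k\right)$ ($j{\left(k \right)} = \left(-4 + k\right) k = k \left(-4 + k\right)$)
$S{\left(D \right)} = - 7 D$ ($S{\left(D \right)} = \left(-3 - 4\right) D = - 7 D$)
$j{\left(13 \right)} S{\left(- B{\left(0 \right)} \right)} = 13 \left(-4 + 13\right) \left(- 7 \left(- \left(4 + 0\right)^{2}\right)\right) = 13 \cdot 9 \left(- 7 \left(- 4^{2}\right)\right) = 117 \left(- 7 \left(\left(-1\right) 16\right)\right) = 117 \left(\left(-7\right) \left(-16\right)\right) = 117 \cdot 112 = 13104$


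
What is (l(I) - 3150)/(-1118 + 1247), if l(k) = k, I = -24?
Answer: -1058/43 ≈ -24.605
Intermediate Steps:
(l(I) - 3150)/(-1118 + 1247) = (-24 - 3150)/(-1118 + 1247) = -3174/129 = -3174*1/129 = -1058/43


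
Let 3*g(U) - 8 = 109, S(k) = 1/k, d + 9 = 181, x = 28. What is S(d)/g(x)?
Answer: 1/6708 ≈ 0.00014908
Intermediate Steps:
d = 172 (d = -9 + 181 = 172)
g(U) = 39 (g(U) = 8/3 + (⅓)*109 = 8/3 + 109/3 = 39)
S(d)/g(x) = 1/(172*39) = (1/172)*(1/39) = 1/6708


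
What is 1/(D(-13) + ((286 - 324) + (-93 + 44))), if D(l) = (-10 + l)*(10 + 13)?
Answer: -1/616 ≈ -0.0016234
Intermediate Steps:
D(l) = -230 + 23*l (D(l) = (-10 + l)*23 = -230 + 23*l)
1/(D(-13) + ((286 - 324) + (-93 + 44))) = 1/((-230 + 23*(-13)) + ((286 - 324) + (-93 + 44))) = 1/((-230 - 299) + (-38 - 49)) = 1/(-529 - 87) = 1/(-616) = -1/616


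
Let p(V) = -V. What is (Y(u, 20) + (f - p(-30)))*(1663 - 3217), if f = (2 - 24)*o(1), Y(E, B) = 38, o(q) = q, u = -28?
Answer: 21756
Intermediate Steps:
f = -22 (f = (2 - 24)*1 = -22*1 = -22)
(Y(u, 20) + (f - p(-30)))*(1663 - 3217) = (38 + (-22 - (-1)*(-30)))*(1663 - 3217) = (38 + (-22 - 1*30))*(-1554) = (38 + (-22 - 30))*(-1554) = (38 - 52)*(-1554) = -14*(-1554) = 21756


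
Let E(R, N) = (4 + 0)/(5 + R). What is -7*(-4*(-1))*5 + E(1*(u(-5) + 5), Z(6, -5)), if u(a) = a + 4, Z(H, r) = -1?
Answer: -1256/9 ≈ -139.56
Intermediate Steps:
u(a) = 4 + a
E(R, N) = 4/(5 + R)
-7*(-4*(-1))*5 + E(1*(u(-5) + 5), Z(6, -5)) = -7*(-4*(-1))*5 + 4/(5 + 1*((4 - 5) + 5)) = -28*5 + 4/(5 + 1*(-1 + 5)) = -7*20 + 4/(5 + 1*4) = -140 + 4/(5 + 4) = -140 + 4/9 = -1256/9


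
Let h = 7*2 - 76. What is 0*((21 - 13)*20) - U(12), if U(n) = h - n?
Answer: 74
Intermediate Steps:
h = -62 (h = 14 - 76 = -62)
U(n) = -62 - n
0*((21 - 13)*20) - U(12) = 0*((21 - 13)*20) - (-62 - 1*12) = 0*(8*20) - (-62 - 12) = 0*160 - 1*(-74) = 0 + 74 = 74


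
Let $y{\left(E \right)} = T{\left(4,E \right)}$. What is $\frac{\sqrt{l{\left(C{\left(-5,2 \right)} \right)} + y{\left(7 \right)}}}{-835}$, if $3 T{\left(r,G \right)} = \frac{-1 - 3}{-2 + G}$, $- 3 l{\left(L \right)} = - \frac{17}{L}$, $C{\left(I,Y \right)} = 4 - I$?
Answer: $- \frac{7 \sqrt{15}}{37575} \approx -0.00072151$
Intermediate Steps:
$l{\left(L \right)} = \frac{17}{3 L}$ ($l{\left(L \right)} = - \frac{\left(-17\right) \frac{1}{L}}{3} = \frac{17}{3 L}$)
$T{\left(r,G \right)} = - \frac{4}{3 \left(-2 + G\right)}$ ($T{\left(r,G \right)} = \frac{\left(-1 - 3\right) \frac{1}{-2 + G}}{3} = \frac{\left(-4\right) \frac{1}{-2 + G}}{3} = - \frac{4}{3 \left(-2 + G\right)}$)
$y{\left(E \right)} = - \frac{4}{-6 + 3 E}$
$\frac{\sqrt{l{\left(C{\left(-5,2 \right)} \right)} + y{\left(7 \right)}}}{-835} = \frac{\sqrt{\frac{17}{3 \left(4 - -5\right)} - \frac{4}{-6 + 3 \cdot 7}}}{-835} = \sqrt{\frac{17}{3 \left(4 + 5\right)} - \frac{4}{-6 + 21}} \left(- \frac{1}{835}\right) = \sqrt{\frac{17}{3 \cdot 9} - \frac{4}{15}} \left(- \frac{1}{835}\right) = \sqrt{\frac{17}{3} \cdot \frac{1}{9} - \frac{4}{15}} \left(- \frac{1}{835}\right) = \sqrt{\frac{17}{27} - \frac{4}{15}} \left(- \frac{1}{835}\right) = \sqrt{\frac{49}{135}} \left(- \frac{1}{835}\right) = \frac{7 \sqrt{15}}{45} \left(- \frac{1}{835}\right) = - \frac{7 \sqrt{15}}{37575}$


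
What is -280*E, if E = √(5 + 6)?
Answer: -280*√11 ≈ -928.66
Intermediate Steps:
E = √11 ≈ 3.3166
-280*E = -280*√11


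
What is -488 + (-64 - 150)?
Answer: -702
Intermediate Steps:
-488 + (-64 - 150) = -488 - 214 = -702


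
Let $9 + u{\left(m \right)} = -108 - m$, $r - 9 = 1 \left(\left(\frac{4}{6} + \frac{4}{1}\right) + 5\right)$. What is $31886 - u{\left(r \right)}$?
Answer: $\frac{96065}{3} \approx 32022.0$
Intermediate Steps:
$r = \frac{56}{3}$ ($r = 9 + 1 \left(\left(\frac{4}{6} + \frac{4}{1}\right) + 5\right) = 9 + 1 \left(\left(4 \cdot \frac{1}{6} + 4 \cdot 1\right) + 5\right) = 9 + 1 \left(\left(\frac{2}{3} + 4\right) + 5\right) = 9 + 1 \left(\frac{14}{3} + 5\right) = 9 + 1 \cdot \frac{29}{3} = 9 + \frac{29}{3} = \frac{56}{3} \approx 18.667$)
$u{\left(m \right)} = -117 - m$ ($u{\left(m \right)} = -9 - \left(108 + m\right) = -117 - m$)
$31886 - u{\left(r \right)} = 31886 - \left(-117 - \frac{56}{3}\right) = 31886 - - \frac{407}{3} = 31886 + \frac{407}{3} = \frac{96065}{3}$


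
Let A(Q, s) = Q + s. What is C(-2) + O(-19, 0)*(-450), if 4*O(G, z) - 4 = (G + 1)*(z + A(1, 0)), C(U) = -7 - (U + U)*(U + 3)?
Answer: 1572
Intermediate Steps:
C(U) = -7 - 2*U*(3 + U)
O(G, z) = 1 + (1 + G)*(1 + z)/4 (O(G, z) = 1 + ((G + 1)*(z + (1 + 0)))/4 = 1 + ((1 + G)*(z + 1))/4 = 1 + ((1 + G)*(1 + z))/4 = 1 + (1 + G)*(1 + z)/4)
C(-2) + O(-19, 0)*(-450) = (-7 - 6*(-2) - 2*(-2)²) + (5/4 + (¼)*(-19) + (¼)*0 + (¼)*(-19)*0)*(-450) = (-7 + 12 - 2*4) + (5/4 - 19/4 + 0 + 0)*(-450) = (-7 + 12 - 8) - 7/2*(-450) = -3 + 1575 = 1572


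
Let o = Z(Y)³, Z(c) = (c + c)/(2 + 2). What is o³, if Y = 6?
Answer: 19683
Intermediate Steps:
Z(c) = c/2 (Z(c) = (2*c)/4 = (2*c)*(¼) = c/2)
o = 27 (o = ((½)*6)³ = 3³ = 27)
o³ = 27³ = 19683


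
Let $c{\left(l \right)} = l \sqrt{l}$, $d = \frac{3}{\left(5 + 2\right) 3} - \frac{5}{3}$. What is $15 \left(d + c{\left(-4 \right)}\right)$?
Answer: $- \frac{160}{7} - 120 i \approx -22.857 - 120.0 i$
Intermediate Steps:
$d = - \frac{32}{21}$ ($d = \frac{3}{7 \cdot 3} - \frac{5}{3} = \frac{3}{21} - \frac{5}{3} = 3 \cdot \frac{1}{21} - \frac{5}{3} = \frac{1}{7} - \frac{5}{3} = - \frac{32}{21} \approx -1.5238$)
$c{\left(l \right)} = l^{\frac{3}{2}}$
$15 \left(d + c{\left(-4 \right)}\right) = 15 \left(- \frac{32}{21} + \left(-4\right)^{\frac{3}{2}}\right) = 15 \left(- \frac{32}{21} - 8 i\right) = - \frac{160}{7} - 120 i$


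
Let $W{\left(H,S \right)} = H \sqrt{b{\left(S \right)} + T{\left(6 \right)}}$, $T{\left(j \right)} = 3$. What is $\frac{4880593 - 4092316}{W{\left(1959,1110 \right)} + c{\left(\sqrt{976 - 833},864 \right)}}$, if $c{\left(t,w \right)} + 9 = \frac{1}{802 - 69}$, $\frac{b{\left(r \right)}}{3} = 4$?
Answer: $\frac{544459320348}{4418444756417} + \frac{118528612443261 \sqrt{15}}{4418444756417} \approx 104.02$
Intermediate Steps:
$b{\left(r \right)} = 12$ ($b{\left(r \right)} = 3 \cdot 4 = 12$)
$c{\left(t,w \right)} = - \frac{6596}{733}$ ($c{\left(t,w \right)} = -9 + \frac{1}{802 - 69} = -9 + \frac{1}{733} = - \frac{6596}{733}$)
$W{\left(H,S \right)} = H \sqrt{15}$ ($W{\left(H,S \right)} = H \sqrt{12 + 3} = H \sqrt{15}$)
$\frac{4880593 - 4092316}{W{\left(1959,1110 \right)} + c{\left(\sqrt{976 - 833},864 \right)}} = \frac{4880593 - 4092316}{1959 \sqrt{15} - \frac{6596}{733}} = \frac{788277}{- \frac{6596}{733} + 1959 \sqrt{15}}$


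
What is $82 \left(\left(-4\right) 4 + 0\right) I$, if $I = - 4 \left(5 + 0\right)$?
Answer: $26240$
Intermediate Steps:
$I = -20$ ($I = \left(-4\right) 5 = -20$)
$82 \left(\left(-4\right) 4 + 0\right) I = 82 \left(\left(-4\right) 4 + 0\right) \left(-20\right) = 82 \left(-16 + 0\right) \left(-20\right) = 82 \left(-16\right) \left(-20\right) = \left(-1312\right) \left(-20\right) = 26240$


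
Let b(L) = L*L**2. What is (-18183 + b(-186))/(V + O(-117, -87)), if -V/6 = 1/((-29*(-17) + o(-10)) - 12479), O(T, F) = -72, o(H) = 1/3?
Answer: 77343974441/862962 ≈ 89626.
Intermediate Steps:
o(H) = 1/3
b(L) = L**3
V = 18/35957 (V = -6/((-29*(-17) + 1/3) - 12479) = -6/((493 + 1/3) - 12479) = -6/(1480/3 - 12479) = -6/(-35957/3) = -6*(-3/35957) = 18/35957 ≈ 0.00050060)
(-18183 + b(-186))/(V + O(-117, -87)) = (-18183 + (-186)**3)/(18/35957 - 72) = (-18183 - 6434856)/(-2588886/35957) = -6453039*(-35957/2588886) = 77343974441/862962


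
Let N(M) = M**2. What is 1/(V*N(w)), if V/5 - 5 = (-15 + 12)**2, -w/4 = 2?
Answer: 1/4480 ≈ 0.00022321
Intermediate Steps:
w = -8 (w = -4*2 = -8)
V = 70 (V = 25 + 5*(-15 + 12)**2 = 25 + 5*(-3)**2 = 25 + 5*9 = 25 + 45 = 70)
1/(V*N(w)) = 1/(70*(-8)**2) = 1/(70*64) = 1/4480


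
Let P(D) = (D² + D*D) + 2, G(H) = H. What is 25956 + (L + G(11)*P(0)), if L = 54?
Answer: 26032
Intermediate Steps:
P(D) = 2 + 2*D² (P(D) = (D² + D²) + 2 = 2*D² + 2 = 2 + 2*D²)
25956 + (L + G(11)*P(0)) = 25956 + (54 + 11*(2 + 2*0²)) = 25956 + (54 + 11*(2 + 2*0)) = 25956 + (54 + 11*(2 + 0)) = 25956 + (54 + 11*2) = 25956 + (54 + 22) = 25956 + 76 = 26032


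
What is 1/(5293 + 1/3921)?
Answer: 3921/20753854 ≈ 0.00018893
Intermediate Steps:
1/(5293 + 1/3921) = 1/(20753854/3921) = 3921/20753854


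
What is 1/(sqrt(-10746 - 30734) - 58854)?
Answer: -1731/101877494 - I*sqrt(10370)/1731917398 ≈ -1.6991e-5 - 5.8798e-8*I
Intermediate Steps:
1/(sqrt(-10746 - 30734) - 58854) = 1/(sqrt(-41480) - 58854) = 1/(2*I*sqrt(10370) - 58854) = 1/(-58854 + 2*I*sqrt(10370))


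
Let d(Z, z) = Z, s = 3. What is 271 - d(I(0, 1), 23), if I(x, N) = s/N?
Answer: 268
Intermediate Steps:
I(x, N) = 3/N
271 - d(I(0, 1), 23) = 271 - 3/1 = 271 - 3 = 268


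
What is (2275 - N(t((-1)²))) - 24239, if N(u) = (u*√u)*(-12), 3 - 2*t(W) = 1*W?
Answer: -21952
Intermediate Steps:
t(W) = 3/2 - W/2
N(u) = -12*u^(3/2) (N(u) = u^(3/2)*(-12) = -12*u^(3/2))
(2275 - N(t((-1)²))) - 24239 = (2275 - (-12)*(3/2 - ½*(-1)²)^(3/2)) - 24239 = (2275 - (-12)*(3/2 - ½*1)^(3/2)) - 24239 = (2275 - (-12)*(3/2 - ½)^(3/2)) - 24239 = (2275 - (-12)*1^(3/2)) - 24239 = (2275 - (-12)) - 24239 = (2275 - 1*(-12)) - 24239 = (2275 + 12) - 24239 = 2287 - 24239 = -21952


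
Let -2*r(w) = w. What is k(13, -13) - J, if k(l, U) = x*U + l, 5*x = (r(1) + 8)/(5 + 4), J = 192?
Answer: -1087/6 ≈ -181.17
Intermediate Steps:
r(w) = -w/2
x = 1/6 (x = ((-1/2*1 + 8)/(5 + 4))/5 = ((-1/2 + 8)/9)/5 = ((15/2)*(1/9))/5 = (1/5)*(5/6) = 1/6 ≈ 0.16667)
k(l, U) = l + U/6 (k(l, U) = U/6 + l = l + U/6)
k(13, -13) - J = (13 + (1/6)*(-13)) - 1*192 = (13 - 13/6) - 192 = 65/6 - 192 = -1087/6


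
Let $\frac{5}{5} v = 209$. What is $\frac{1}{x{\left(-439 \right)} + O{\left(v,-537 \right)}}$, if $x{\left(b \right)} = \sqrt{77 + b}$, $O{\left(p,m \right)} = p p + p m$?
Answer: $- \frac{34276}{2349688533} - \frac{i \sqrt{362}}{4699377066} \approx -1.4587 \cdot 10^{-5} - 4.0487 \cdot 10^{-9} i$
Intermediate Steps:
$v = 209$
$O{\left(p,m \right)} = p^{2} + m p$
$\frac{1}{x{\left(-439 \right)} + O{\left(v,-537 \right)}} = \frac{1}{\sqrt{77 - 439} + 209 \left(-537 + 209\right)} = \frac{1}{\sqrt{-362} + 209 \left(-328\right)} = \frac{1}{i \sqrt{362} - 68552} = \frac{1}{-68552 + i \sqrt{362}}$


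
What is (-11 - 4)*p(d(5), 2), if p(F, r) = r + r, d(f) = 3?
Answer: -60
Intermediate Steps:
p(F, r) = 2*r
(-11 - 4)*p(d(5), 2) = (-11 - 4)*(2*2) = -15*4 = -60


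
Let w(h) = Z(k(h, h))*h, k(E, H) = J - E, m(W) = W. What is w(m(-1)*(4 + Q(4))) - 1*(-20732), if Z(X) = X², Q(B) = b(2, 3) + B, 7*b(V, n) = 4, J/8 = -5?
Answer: 4207076/343 ≈ 12266.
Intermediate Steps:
J = -40 (J = 8*(-5) = -40)
b(V, n) = 4/7 (b(V, n) = (⅐)*4 = 4/7)
k(E, H) = -40 - E
Q(B) = 4/7 + B
w(h) = h*(-40 - h)² (w(h) = (-40 - h)²*h = h*(-40 - h)²)
w(m(-1)*(4 + Q(4))) - 1*(-20732) = (-(4 + (4/7 + 4)))*(40 - (4 + (4/7 + 4)))² - 1*(-20732) = (-(4 + 32/7))*(40 - (4 + 32/7))² + 20732 = (-1*60/7)*(40 - 1*60/7)² + 20732 = -60*(40 - 60/7)²/7 + 20732 = -60*(220/7)²/7 + 20732 = -60/7*48400/49 + 20732 = -2904000/343 + 20732 = 4207076/343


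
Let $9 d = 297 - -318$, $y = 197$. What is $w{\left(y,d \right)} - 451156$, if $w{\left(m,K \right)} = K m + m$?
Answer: $- \frac{1312492}{3} \approx -4.375 \cdot 10^{5}$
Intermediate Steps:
$d = \frac{205}{3}$ ($d = \frac{297 - -318}{9} = \frac{297 + 318}{9} = \frac{1}{9} \cdot 615 = \frac{205}{3} \approx 68.333$)
$w{\left(m,K \right)} = m + K m$
$w{\left(y,d \right)} - 451156 = 197 \left(1 + \frac{205}{3}\right) - 451156 = 197 \cdot \frac{208}{3} - 451156 = \frac{40976}{3} - 451156 = - \frac{1312492}{3}$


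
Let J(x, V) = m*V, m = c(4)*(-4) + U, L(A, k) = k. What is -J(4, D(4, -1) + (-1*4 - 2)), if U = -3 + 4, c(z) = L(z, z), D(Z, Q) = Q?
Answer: -105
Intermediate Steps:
c(z) = z
U = 1
m = -15 (m = 4*(-4) + 1 = -16 + 1 = -15)
J(x, V) = -15*V
-J(4, D(4, -1) + (-1*4 - 2)) = -(-15)*(-1 + (-1*4 - 2)) = -(-15)*(-1 + (-4 - 2)) = -(-15)*(-1 - 6) = -(-15)*(-7) = -1*105 = -105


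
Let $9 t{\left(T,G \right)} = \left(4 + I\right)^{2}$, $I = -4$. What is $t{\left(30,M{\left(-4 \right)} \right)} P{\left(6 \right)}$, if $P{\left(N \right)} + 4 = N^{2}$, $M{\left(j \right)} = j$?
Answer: $0$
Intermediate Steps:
$t{\left(T,G \right)} = 0$ ($t{\left(T,G \right)} = \frac{\left(4 - 4\right)^{2}}{9} = \frac{0^{2}}{9} = \frac{1}{9} \cdot 0 = 0$)
$P{\left(N \right)} = -4 + N^{2}$
$t{\left(30,M{\left(-4 \right)} \right)} P{\left(6 \right)} = 0 \left(-4 + 6^{2}\right) = 0 \left(-4 + 36\right) = 0 \cdot 32 = 0$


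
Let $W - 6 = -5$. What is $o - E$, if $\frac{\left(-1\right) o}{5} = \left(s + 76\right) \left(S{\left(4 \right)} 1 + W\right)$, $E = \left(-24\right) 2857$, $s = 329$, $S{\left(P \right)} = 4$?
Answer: $58443$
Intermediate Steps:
$W = 1$ ($W = 6 - 5 = 1$)
$E = -68568$
$o = -10125$ ($o = - 5 \left(329 + 76\right) \left(4 \cdot 1 + 1\right) = - 5 \cdot 405 \left(4 + 1\right) = - 5 \cdot 405 \cdot 5 = \left(-5\right) 2025 = -10125$)
$o - E = -10125 - -68568 = -10125 + 68568 = 58443$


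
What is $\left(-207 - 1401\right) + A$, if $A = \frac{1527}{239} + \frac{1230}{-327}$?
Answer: $- \frac{41821555}{26051} \approx -1605.4$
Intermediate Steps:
$A = \frac{68453}{26051}$ ($A = 1527 \cdot \frac{1}{239} + 1230 \left(- \frac{1}{327}\right) = \frac{1527}{239} - \frac{410}{109} = \frac{68453}{26051} \approx 2.6277$)
$\left(-207 - 1401\right) + A = \left(-207 - 1401\right) + \frac{68453}{26051} = -1608 + \frac{68453}{26051} = - \frac{41821555}{26051}$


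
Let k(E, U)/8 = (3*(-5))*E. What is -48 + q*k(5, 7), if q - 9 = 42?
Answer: -30648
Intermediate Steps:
k(E, U) = -120*E (k(E, U) = 8*((3*(-5))*E) = 8*(-15*E) = -120*E)
q = 51 (q = 9 + 42 = 51)
-48 + q*k(5, 7) = -48 + 51*(-120*5) = -48 + 51*(-600) = -48 - 30600 = -30648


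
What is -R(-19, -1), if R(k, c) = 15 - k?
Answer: -34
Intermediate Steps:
-R(-19, -1) = -(15 - 1*(-19)) = -(15 + 19) = -1*34 = -34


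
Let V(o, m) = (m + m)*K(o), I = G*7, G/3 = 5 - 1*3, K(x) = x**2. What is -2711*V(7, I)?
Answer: -11158476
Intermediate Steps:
G = 6 (G = 3*(5 - 1*3) = 3*(5 - 3) = 3*2 = 6)
I = 42 (I = 6*7 = 42)
V(o, m) = 2*m*o**2 (V(o, m) = (m + m)*o**2 = (2*m)*o**2 = 2*m*o**2)
-2711*V(7, I) = -5422*42*7**2 = -5422*42*49 = -2711*4116 = -11158476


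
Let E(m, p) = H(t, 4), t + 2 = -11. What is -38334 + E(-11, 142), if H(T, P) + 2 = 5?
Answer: -38331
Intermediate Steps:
t = -13 (t = -2 - 11 = -13)
H(T, P) = 3 (H(T, P) = -2 + 5 = 3)
E(m, p) = 3
-38334 + E(-11, 142) = -38334 + 3 = -38331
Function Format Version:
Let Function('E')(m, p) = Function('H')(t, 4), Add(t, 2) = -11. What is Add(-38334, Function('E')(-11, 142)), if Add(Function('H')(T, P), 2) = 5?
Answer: -38331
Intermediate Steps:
t = -13 (t = Add(-2, -11) = -13)
Function('H')(T, P) = 3 (Function('H')(T, P) = Add(-2, 5) = 3)
Function('E')(m, p) = 3
Add(-38334, Function('E')(-11, 142)) = Add(-38334, 3) = -38331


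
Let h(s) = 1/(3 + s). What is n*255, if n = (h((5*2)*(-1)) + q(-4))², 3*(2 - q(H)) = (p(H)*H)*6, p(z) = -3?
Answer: 6126375/49 ≈ 1.2503e+5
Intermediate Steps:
q(H) = 2 + 6*H (q(H) = 2 - (-3*H)*6/3 = 2 - (-6)*H = 2 + 6*H)
n = 24025/49 (n = (1/(3 + (5*2)*(-1)) + (2 + 6*(-4)))² = (1/(3 + 10*(-1)) + (2 - 24))² = (1/(3 - 10) - 22)² = (1/(-7) - 22)² = (-⅐ - 22)² = (-155/7)² = 24025/49 ≈ 490.31)
n*255 = (24025/49)*255 = 6126375/49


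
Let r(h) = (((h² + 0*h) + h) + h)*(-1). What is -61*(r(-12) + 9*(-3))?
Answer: 8967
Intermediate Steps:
r(h) = -h² - 2*h (r(h) = (((h² + 0) + h) + h)*(-1) = ((h² + h) + h)*(-1) = ((h + h²) + h)*(-1) = (h² + 2*h)*(-1) = -h² - 2*h)
-61*(r(-12) + 9*(-3)) = -61*(-1*(-12)*(2 - 12) + 9*(-3)) = -61*(-1*(-12)*(-10) - 27) = -61*(-120 - 27) = -61*(-147) = 8967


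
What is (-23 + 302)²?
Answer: 77841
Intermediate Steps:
(-23 + 302)² = 279² = 77841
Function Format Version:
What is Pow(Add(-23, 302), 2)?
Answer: 77841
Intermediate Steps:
Pow(Add(-23, 302), 2) = Pow(279, 2) = 77841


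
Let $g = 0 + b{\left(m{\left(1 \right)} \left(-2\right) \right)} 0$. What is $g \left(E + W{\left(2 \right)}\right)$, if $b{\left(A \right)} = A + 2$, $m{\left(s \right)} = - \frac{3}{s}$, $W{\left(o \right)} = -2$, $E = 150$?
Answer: $0$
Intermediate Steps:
$b{\left(A \right)} = 2 + A$
$g = 0$ ($g = 0 + \left(2 + - \frac{3}{1} \left(-2\right)\right) 0 = 0 + \left(2 + \left(-3\right) 1 \left(-2\right)\right) 0 = 0 + \left(2 - -6\right) 0 = 0 + \left(2 + 6\right) 0 = 0 + 8 \cdot 0 = 0 + 0 = 0$)
$g \left(E + W{\left(2 \right)}\right) = 0 \left(150 - 2\right) = 0 \cdot 148 = 0$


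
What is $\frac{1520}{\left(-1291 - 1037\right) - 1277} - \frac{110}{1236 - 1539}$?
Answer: $- \frac{12802}{218463} \approx -0.0586$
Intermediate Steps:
$\frac{1520}{\left(-1291 - 1037\right) - 1277} - \frac{110}{1236 - 1539} = \frac{1520}{-2328 - 1277} - \frac{110}{1236 - 1539} = \frac{1520}{-3605} - \frac{110}{-303} = 1520 \left(- \frac{1}{3605}\right) - - \frac{110}{303} = - \frac{304}{721} + \frac{110}{303} = - \frac{12802}{218463}$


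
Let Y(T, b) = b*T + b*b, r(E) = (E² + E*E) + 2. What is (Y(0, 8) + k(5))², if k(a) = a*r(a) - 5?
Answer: 101761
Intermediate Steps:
r(E) = 2 + 2*E² (r(E) = (E² + E²) + 2 = 2*E² + 2 = 2 + 2*E²)
k(a) = -5 + a*(2 + 2*a²) (k(a) = a*(2 + 2*a²) - 5 = -5 + a*(2 + 2*a²))
Y(T, b) = b² + T*b (Y(T, b) = T*b + b² = b² + T*b)
(Y(0, 8) + k(5))² = (8*(0 + 8) + (-5 + 2*5*(1 + 5²)))² = (8*8 + (-5 + 2*5*(1 + 25)))² = (64 + (-5 + 2*5*26))² = (64 + (-5 + 260))² = (64 + 255)² = 319² = 101761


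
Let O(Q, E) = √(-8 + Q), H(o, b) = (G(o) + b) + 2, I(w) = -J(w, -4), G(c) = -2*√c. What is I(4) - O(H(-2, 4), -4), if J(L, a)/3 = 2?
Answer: -6 - √(-2 - 2*I*√2) ≈ -6.8556 + 1.6529*I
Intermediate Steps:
J(L, a) = 6 (J(L, a) = 3*2 = 6)
I(w) = -6 (I(w) = -1*6 = -6)
H(o, b) = 2 + b - 2*√o (H(o, b) = (-2*√o + b) + 2 = (b - 2*√o) + 2 = 2 + b - 2*√o)
I(4) - O(H(-2, 4), -4) = -6 - √(-8 + (2 + 4 - 2*I*√2)) = -6 - √(-8 + (6 - 2*I*√2)) = -6 - √(-2 - 2*I*√2)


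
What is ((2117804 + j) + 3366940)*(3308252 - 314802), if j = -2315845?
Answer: 9485940711550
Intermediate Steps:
((2117804 + j) + 3366940)*(3308252 - 314802) = ((2117804 - 2315845) + 3366940)*(3308252 - 314802) = (-198041 + 3366940)*2993450 = 3168899*2993450 = 9485940711550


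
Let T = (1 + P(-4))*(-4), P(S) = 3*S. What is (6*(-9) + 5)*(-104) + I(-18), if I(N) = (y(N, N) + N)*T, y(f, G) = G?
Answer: 3512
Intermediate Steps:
T = 44 (T = (1 + 3*(-4))*(-4) = (1 - 12)*(-4) = -11*(-4) = 44)
I(N) = 88*N (I(N) = (N + N)*44 = (2*N)*44 = 88*N)
(6*(-9) + 5)*(-104) + I(-18) = (6*(-9) + 5)*(-104) + 88*(-18) = (-54 + 5)*(-104) - 1584 = -49*(-104) - 1584 = 5096 - 1584 = 3512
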